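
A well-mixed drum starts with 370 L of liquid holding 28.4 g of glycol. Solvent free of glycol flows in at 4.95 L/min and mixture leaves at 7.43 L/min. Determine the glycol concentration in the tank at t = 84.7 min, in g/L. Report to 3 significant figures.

0.0144 g/L

Let m(t) be the amount of glycol. Volume: V(t) = V₀ + (Q_in − Q_out) t = 370 − 2.4800 t; V(84.7) = 159.94 L.
No glycol enters, so dm/dt = −Q_out · (m/V).
dm/m = −Q_out dt/(V₀ − 2.4800 t); integrating gives ln(m/m₀) = −(Q_out/(Q_in−Q_out)) ln(V/V₀).
m = m₀ (V₀/V)^(Q_out/(Q_in−Q_out)) = 28.4 × (370/159.94)^(-2.9960) = 2.3019 g.
C = m/V = 2.3019/159.94 = 0.014392 g/L.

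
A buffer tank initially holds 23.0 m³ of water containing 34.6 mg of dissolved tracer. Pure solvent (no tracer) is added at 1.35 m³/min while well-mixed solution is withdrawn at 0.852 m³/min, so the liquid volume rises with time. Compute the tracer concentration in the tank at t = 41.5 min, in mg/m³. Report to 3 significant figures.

Total volume: dV/dt = Q_in − Q_out = 0.49800 m³/min, so V(t) = 23.0 + 0.49800 t and V(41.5) = 43.667 m³.
No tracer enters, so dm/dt = −Q_out · (m/V).
dm/m = −Q_out dt/(V₀ + 0.49800 t); integrating gives ln(m/m₀) = −(Q_out/(Q_in−Q_out)) ln(V/V₀).
m = m₀ (V₀/V)^(Q_out/(Q_in−Q_out)) = 34.6 × (23.0/43.667)^(1.7108) = 11.554 mg.
C = m/V = 11.554/43.667 = 0.26459 mg/m³.

0.265 mg/m³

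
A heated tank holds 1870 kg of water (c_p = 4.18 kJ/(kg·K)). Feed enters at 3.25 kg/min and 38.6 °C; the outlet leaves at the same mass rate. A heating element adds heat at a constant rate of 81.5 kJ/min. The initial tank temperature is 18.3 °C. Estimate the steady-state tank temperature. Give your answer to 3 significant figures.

44.6 °C

M c_p dT/dt = ṁ c_p (T_in − T) + Q̇.
At steady state dT/dt = 0 ⇒ T_ss = T_in + Q̇/(ṁ c_p) = 38.6 + 81.5/(3.25·4.18) = 44.599 °C.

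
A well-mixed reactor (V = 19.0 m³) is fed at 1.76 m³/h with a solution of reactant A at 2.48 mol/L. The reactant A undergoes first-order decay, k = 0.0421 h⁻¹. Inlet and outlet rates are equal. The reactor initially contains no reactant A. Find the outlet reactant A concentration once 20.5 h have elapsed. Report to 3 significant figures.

1.60 mol/L

Accumulation = in − out − consumed: V dC/dt = Q C_in − Q C − k V C.
This is linear with rate a = Q/V + k = 0.13473 h⁻¹.
C_ss = Q C_in/(Q + kV) = 1.7051 mol/L; C(t) = C_ss + (C₀ − C_ss) e^(−a t).
C(20.5) = 1.7051 + (-1.7051)·e^(−0.13473·20.5) = 1.7051 + (-1.7051)·0.063165 = 1.5974 mol/L.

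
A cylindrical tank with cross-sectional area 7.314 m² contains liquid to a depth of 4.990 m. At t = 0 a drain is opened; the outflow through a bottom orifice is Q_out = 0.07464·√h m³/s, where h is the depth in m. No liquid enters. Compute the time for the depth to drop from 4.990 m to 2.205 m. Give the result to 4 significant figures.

146.8 s

Unsteady balance on liquid volume: A dh/dt = −0.07464 √h.
Separate and integrate: 2(√h − √h₀) = −(0.07464/A) t.
t = 2A(√h₀ − √h)/0.07464 = 2·7.314·(√4.990 − √2.205)/0.07464
  = 14.6280 × (2.23383 − 1.48492) / 0.07464 = 146.771 s.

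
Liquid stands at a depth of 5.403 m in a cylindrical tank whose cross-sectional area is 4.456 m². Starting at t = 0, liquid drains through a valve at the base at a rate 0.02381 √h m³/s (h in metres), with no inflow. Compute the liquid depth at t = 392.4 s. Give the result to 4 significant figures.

A dh/dt = −Q_out = −0.02381 √h.
This is separable: 2 d(√h)/dt = −0.02381/A, so √h = √h₀ − (0.02381/(2A)) t.
√h = √5.403 − 0.02381·392.4/(2·4.456) = 2.32444 − 1.04837 = 1.27607.
h = 1.27607² = 1.62835 m.

1.628 m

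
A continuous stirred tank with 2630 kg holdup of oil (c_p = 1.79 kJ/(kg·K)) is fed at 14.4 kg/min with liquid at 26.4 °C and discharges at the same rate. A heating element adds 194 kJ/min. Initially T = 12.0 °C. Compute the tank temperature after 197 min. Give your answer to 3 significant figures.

Heat balance on the well-mixed liquid: M c_p dT/dt = ṁ c_p (T_in − T) + 194.
τ = M/ṁ = 182.64 min; T_ss = T_in + Q̇/(ṁ c_p) = 26.4 + 194/(14.4·1.79) = 33.926 °C.
T approaches T_ss exponentially: T(t) = T_ss + (T₀ − T_ss) e^(−t/τ).
T(197) = 33.926 + (-21.926)·e^(−197/182.64) = 33.926 + (-21.926)·0.34006 = 26.470 °C.

26.5 °C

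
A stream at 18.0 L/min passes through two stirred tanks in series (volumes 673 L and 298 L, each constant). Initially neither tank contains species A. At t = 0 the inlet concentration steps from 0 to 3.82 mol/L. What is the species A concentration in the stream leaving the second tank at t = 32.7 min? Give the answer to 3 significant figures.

1.38 mol/L

Each tank obeys Vᵢ dCᵢ/dt = Q(Cᵢ₋₁ − Cᵢ), so τᵢ = Vᵢ/Q.
τ₁ = 673/18.0 = 37.389 min; τ₂ = 298/18.0 = 16.556 min.
Solving the cascade with C₁(0)=C₂(0)=0 gives C₂(t) = C_in[1 − (τ₁ e^(−t/τ₁) − τ₂ e^(−t/τ₂))/(τ₁ − τ₂)].
At t = 32.7: e^(−t/τ₁) = 0.41703, e^(−t/τ₂) = 0.13874.
C₂ = 3.82·[1 − (37.389·0.41703 − 16.556·0.13874)/(20.833)] = 3.82·0.36182 = 1.3821 mol/L.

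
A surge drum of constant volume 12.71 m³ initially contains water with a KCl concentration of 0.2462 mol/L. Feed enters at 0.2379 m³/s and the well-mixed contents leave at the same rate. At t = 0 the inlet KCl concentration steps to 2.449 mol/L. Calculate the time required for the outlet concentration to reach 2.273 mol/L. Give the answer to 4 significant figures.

Accumulation = in − out for the solute gives V dC/dt = Q(C_in − C), so τ = V/Q = 53.4258 s.
C(t) = C_in + (C₀ − C_in) e^(−t/τ). Set C = 2.273 and solve for t:
e^(−t/τ) = (C − C_in)/(C₀ − C_in) = (2.273 − 2.449)/(0.2462 − 2.449) = 0.0798983
t = −τ ln(…) = 53.4258 × 2.52700 = 135.007 s.

135.0 s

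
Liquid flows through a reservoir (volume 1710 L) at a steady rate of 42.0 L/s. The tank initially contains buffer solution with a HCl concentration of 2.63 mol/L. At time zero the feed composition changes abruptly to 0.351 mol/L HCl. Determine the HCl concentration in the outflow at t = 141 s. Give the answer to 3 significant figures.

Species balance on the tank: V dC/dt = Q(C_in − C).
Time constant τ = V/Q = 1710/42.0 = 40.714 s.
This is linear first-order; C(t) = C_in + (C₀ − C_in) e^(−t/τ).
C(141) = 0.351 + (2.63 − 0.351)·e^(−141/40.714) = 0.351 + (2.2790)·0.031331 = 0.42240 mol/L.

0.422 mol/L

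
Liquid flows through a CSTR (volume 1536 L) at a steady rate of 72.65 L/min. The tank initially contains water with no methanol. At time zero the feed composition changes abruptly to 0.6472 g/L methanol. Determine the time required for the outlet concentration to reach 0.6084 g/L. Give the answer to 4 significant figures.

Species balance on the tank: V dC/dt = Q(C_in − C), so τ = V/Q = 21.1425 min.
C(t) = C_in + (C₀ − C_in) e^(−t/τ). Set C = 0.6084 and solve for t:
e^(−t/τ) = (C − C_in)/(C₀ − C_in) = (0.6084 − 0.6472)/(0 − 0.6472) = 0.0599506
t = −τ ln(…) = 21.1425 × 2.81424 = 59.4999 min.

59.50 min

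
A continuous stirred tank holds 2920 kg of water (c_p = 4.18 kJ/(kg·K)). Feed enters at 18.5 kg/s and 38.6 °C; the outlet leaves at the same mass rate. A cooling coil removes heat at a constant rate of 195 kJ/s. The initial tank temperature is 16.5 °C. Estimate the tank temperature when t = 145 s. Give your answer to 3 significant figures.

M c_p dT/dt = ṁ c_p (T_in − T) − Q̇.
τ = M/ṁ = 157.84 s; T_ss = T_in − Q̇/(ṁ c_p) = 38.6 − 195/(18.5·4.18) = 36.078 °C.
Integrating: T(t) = T_ss + (T₀ − T_ss) e^(−t/τ).
T(145) = 36.078 + (-19.578)·e^(−145/157.84) = 36.078 + (-19.578)·0.39905 = 28.266 °C.

28.3 °C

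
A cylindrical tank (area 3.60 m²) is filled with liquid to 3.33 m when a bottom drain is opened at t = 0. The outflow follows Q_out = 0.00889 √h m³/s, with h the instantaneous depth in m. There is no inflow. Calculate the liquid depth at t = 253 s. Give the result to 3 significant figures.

2.29 m

A dh/dt = −Q_out = −0.00889 √h.
∫ h^(−1/2) dh = −(0.00889/A) ∫ dt, giving 2√h = 2√h₀ − (0.00889/A) t.
√h = √3.33 − 0.00889·253/(2·3.60) = 1.8248 − 0.31238 = 1.5124.
h = 1.5124² = 2.2875 m.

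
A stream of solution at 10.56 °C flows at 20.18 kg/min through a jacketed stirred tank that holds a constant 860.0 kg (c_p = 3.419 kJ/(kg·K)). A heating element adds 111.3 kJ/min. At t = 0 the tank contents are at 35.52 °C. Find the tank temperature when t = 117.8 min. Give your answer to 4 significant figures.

First-law balance (no shaft work): M c_p dT/dt = ṁ c_p (T_in − T) + 111.3.
Rearrange: dT/dt = (T_ss − T)/τ with τ = M/ṁ = 42.6165 min and T_ss = T_in + Q̇/(ṁ c_p) = 12.1732 °C.
Integrating: T(t) = T_ss + (T₀ − T_ss) e^(−t/τ).
T(117.8) = 12.1732 + (23.3468)·e^(−117.8/42.6165) = 12.1732 + (23.3468)·0.0630271 = 13.6446 °C.

13.64 °C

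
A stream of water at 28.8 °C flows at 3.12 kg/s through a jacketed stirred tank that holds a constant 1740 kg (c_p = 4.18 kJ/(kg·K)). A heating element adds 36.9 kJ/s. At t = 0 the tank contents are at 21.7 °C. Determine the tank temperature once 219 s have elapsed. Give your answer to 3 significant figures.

M c_p dT/dt = ṁ c_p (T_in − T) + Q̇.
τ = M/ṁ = 557.69 s; T_ss = T_in + Q̇/(ṁ c_p) = 28.8 + 36.9/(3.12·4.18) = 31.629 °C.
Solution: T(t) = T_ss + (T₀ − T_ss) e^(−t/τ).
T(219) = 31.629 + (-9.9294)·e^(−219/557.69) = 31.629 + (-9.9294)·0.67524 = 24.925 °C.

24.9 °C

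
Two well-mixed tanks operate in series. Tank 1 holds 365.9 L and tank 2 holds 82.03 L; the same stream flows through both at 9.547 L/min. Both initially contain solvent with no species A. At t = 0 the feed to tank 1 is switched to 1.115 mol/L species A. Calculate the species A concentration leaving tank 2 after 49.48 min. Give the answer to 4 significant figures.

Time constants: τᵢ = Vᵢ/Q for each well-mixed tank.
τ₁ = 365.9/9.547 = 38.3262 min; τ₂ = 82.03/9.547 = 8.59223 min.
Solving the cascade with C₁(0)=C₂(0)=0 gives C₂(t) = C_in[1 − (τ₁ e^(−t/τ₁) − τ₂ e^(−t/τ₂))/(τ₁ − τ₂)].
At t = 49.48: e^(−t/τ₁) = 0.274989, e^(−t/τ₂) = 0.00315523.
C₂ = 1.115·[1 − (38.3262·0.274989 − 8.59223·0.00315523)/(29.7339)] = 1.115·0.646459 = 0.720802 mol/L.

0.7208 mol/L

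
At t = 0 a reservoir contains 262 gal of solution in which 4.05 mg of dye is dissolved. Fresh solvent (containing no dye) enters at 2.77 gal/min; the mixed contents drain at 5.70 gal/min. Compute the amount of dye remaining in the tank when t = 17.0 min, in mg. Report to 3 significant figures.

Total volume: dV/dt = Q_in − Q_out = -2.9300 gal/min, so V(t) = 262 − 2.9300 t and V(17.0) = 212.19 gal.
No dye enters, so dm/dt = −Q_out · (m/V).
dm/m = −Q_out dt/(V₀ − 2.9300 t); integrating gives ln(m/m₀) = −(Q_out/(Q_in−Q_out)) ln(V/V₀).
m = m₀ (V₀/V)^(Q_out/(Q_in−Q_out)) = 4.05 × (262/212.19)^(-1.9454) = 2.6872 mg.

2.69 mg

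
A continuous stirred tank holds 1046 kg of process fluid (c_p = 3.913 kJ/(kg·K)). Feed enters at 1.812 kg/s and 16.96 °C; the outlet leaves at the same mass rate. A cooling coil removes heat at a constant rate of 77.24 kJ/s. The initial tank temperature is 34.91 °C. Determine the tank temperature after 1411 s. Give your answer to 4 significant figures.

Heat balance on the well-mixed liquid: M c_p dT/dt = ṁ c_p (T_in − T) − 77.24.
Rearrange: dT/dt = (T_ss − T)/τ with τ = M/ṁ = 577.263 s and T_ss = T_in − Q̇/(ṁ c_p) = 6.06633 °C.
This is linear first-order; T(t) = T_ss + (T₀ − T_ss) e^(−t/τ).
T(1411) = 6.06633 + (28.8437)·e^(−1411/577.263) = 6.06633 + (28.8437)·0.0867873 = 8.56960 °C.

8.570 °C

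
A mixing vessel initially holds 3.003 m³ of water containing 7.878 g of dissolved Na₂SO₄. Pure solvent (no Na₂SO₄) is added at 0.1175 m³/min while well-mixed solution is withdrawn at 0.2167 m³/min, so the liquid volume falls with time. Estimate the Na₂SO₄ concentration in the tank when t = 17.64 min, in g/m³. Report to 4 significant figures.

0.9317 g/m³

Total volume: dV/dt = Q_in − Q_out = -0.0992000 m³/min, so V(t) = 3.003 − 0.0992000 t and V(17.64) = 1.25311 m³.
Solute balance: dm/dt = 0 − Q_out C = −Q_out m/V(t).
dm/m = −Q_out dt/(V₀ − 0.0992000 t); integrating gives ln(m/m₀) = −(Q_out/(Q_in−Q_out)) ln(V/V₀).
m = m₀ (V₀/V)^(Q_out/(Q_in−Q_out)) = 7.878 × (3.003/1.25311)^(-2.18448) = 1.16752 g.
C = m/V = 1.16752/1.25311 = 0.931697 g/m³.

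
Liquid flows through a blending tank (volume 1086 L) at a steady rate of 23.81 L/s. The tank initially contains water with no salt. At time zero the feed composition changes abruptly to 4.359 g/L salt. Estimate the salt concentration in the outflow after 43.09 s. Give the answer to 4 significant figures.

Mass balance on the solute (V constant): V dC/dt = Q(C_in − C).
So dC/dt = (C_in − C)/τ with τ = V/Q = 1086/23.81 = 45.6111 s.
Solution: C(t) = C_in + (C₀ − C_in) e^(−t/τ).
C(43.09) = 4.359 + (0 − 4.359)·e^(−43.09/45.6111) = 4.359 + (-4.35900)·0.388786 = 2.66428 g/L.

2.664 g/L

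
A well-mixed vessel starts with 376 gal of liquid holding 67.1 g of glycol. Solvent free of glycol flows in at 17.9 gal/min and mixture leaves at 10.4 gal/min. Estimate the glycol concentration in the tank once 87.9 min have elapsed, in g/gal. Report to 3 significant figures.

0.0159 g/gal

Total volume: dV/dt = Q_in − Q_out = 7.5000 gal/min, so V(t) = 376 + 7.5000 t and V(87.9) = 1035.2 gal.
No glycol enters, so dm/dt = −Q_out · (m/V).
Separate: dm/m = −Q_out dt/V(t) ⇒ ln(m/m₀) = −(Q_out/(Q_in−Q_out)) ln(V/V₀).
m = m₀ (V₀/V)^(Q_out/(Q_in−Q_out)) = 67.1 × (376/1035.2)^(1.3867) = 16.474 g.
C = m/V = 16.474/1035.2 = 0.015913 g/gal.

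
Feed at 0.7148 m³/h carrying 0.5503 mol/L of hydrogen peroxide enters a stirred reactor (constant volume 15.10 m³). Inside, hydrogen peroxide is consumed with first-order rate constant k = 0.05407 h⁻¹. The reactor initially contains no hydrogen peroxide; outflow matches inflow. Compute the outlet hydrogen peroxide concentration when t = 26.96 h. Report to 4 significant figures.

0.2402 mol/L

V dC/dt = Q(C_in − C) − k V C.
dC/dt = (Q/V) C_in − (Q/V + k) C; effective rate a = Q/V + k = 0.0473377 + 0.05407 = 0.101408 h⁻¹.
C_ss = Q C_in/(Q + kV) = 0.256883 mol/L; C(t) = C_ss + (C₀ − C_ss) e^(−a t).
C(26.96) = 0.256883 + (-0.256883)·e^(−0.101408·26.96) = 0.256883 + (-0.256883)·0.0649620 = 0.240196 mol/L.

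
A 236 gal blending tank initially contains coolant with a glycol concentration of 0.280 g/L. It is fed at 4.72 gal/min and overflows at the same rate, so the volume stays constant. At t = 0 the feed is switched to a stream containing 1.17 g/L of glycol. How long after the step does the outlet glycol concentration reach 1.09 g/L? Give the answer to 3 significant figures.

Species balance on the tank: V dC/dt = Q(C_in − C), so τ = V/Q = 50.000 min.
C(t) = C_in + (C₀ − C_in) e^(−t/τ). Set C = 1.09 and solve for t:
e^(−t/τ) = (C − C_in)/(C₀ − C_in) = (1.09 − 1.17)/(0.280 − 1.17) = 0.089888
t = −τ ln(…) = 50.000 × 2.4092 = 120.46 min.

120 min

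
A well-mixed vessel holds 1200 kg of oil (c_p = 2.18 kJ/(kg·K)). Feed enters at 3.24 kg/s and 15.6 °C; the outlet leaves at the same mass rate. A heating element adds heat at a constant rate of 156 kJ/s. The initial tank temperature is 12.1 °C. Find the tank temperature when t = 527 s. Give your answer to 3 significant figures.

31.5 °C

M c_p dT/dt = ṁ c_p (T_in − T) + Q̇.
τ = M/ṁ = 370.37 s; T_ss = T_in + Q̇/(ṁ c_p) = 15.6 + 156/(3.24·2.18) = 37.686 °C.
Integrating: T(t) = T_ss + (T₀ − T_ss) e^(−t/τ).
T(527) = 37.686 + (-25.586)·e^(−527/370.37) = 37.686 + (-25.586)·0.24101 = 31.520 °C.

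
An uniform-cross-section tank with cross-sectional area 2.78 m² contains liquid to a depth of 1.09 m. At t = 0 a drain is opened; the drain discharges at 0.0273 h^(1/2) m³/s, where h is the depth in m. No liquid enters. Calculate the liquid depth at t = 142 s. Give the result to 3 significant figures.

0.120 m

Unsteady balance on liquid volume: A dh/dt = −0.0273 √h.
Separate and integrate: 2(√h − √h₀) = −(0.0273/A) t.
√h = √1.09 − 0.0273·142/(2·2.78) = 1.0440 − 0.69723 = 0.34680.
h = 0.34680² = 0.12027 m.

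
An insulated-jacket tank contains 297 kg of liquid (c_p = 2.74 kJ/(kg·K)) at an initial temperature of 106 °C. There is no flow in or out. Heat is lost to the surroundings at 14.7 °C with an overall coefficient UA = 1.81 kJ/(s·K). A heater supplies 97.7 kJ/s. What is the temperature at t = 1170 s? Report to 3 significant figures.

Lumped-capacitance energy balance: M c_p dT/dt = UA(T_amb − T) + Q̇.
dT/dt = (T_ss − T)/τ with T_ss = T_amb + Q̇/UA = 14.7 + 97.7/1.81 = 68.678 °C, τ = M c_p/UA = 297·2.74/1.81 = 449.60 s.
Solution: T(t) = T_ss + (T₀ − T_ss) e^(−t/τ).
T(1170) = 68.678 + (37.322)·0.074103 = 71.444 °C.

71.4 °C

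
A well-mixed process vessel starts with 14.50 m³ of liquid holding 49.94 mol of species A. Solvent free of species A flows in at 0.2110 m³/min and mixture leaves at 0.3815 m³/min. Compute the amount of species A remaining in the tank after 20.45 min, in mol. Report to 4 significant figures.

Let m(t) be the amount of species A. Volume: V(t) = V₀ + (Q_in − Q_out) t = 14.50 − 0.170500 t; V(20.45) = 11.0133 m³.
Species balance (pure solvent in): dm/dt = −Q_out · m/V(t).
dm/m = −Q_out dt/(V₀ − 0.170500 t); integrating gives ln(m/m₀) = −(Q_out/(Q_in−Q_out)) ln(V/V₀).
m = m₀ (V₀/V)^(Q_out/(Q_in−Q_out)) = 49.94 × (14.50/11.0133)^(-2.23754) = 26.9880 mol.

26.99 mol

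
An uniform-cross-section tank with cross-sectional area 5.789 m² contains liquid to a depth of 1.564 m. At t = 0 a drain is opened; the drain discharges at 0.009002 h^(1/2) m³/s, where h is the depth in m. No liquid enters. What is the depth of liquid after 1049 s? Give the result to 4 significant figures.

0.1892 m

A dh/dt = −Q_out = −0.009002 √h.
Separate and integrate: 2(√h − √h₀) = −(0.009002/A) t.
√h = √1.564 − 0.009002·1049/(2·5.789) = 1.25060 − 0.815607 = 0.434993.
h = 0.434993² = 0.189219 m.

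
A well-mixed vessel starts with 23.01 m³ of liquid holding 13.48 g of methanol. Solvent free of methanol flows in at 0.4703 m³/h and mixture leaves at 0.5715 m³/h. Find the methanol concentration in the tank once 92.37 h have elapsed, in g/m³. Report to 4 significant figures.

Total volume: dV/dt = Q_in − Q_out = -0.101200 m³/h, so V(t) = 23.01 − 0.101200 t and V(92.37) = 13.6622 m³.
Species balance (pure solvent in): dm/dt = −Q_out · m/V(t).
dm/m = −Q_out dt/(V₀ − 0.101200 t); integrating gives ln(m/m₀) = −(Q_out/(Q_in−Q_out)) ln(V/V₀).
m = m₀ (V₀/V)^(Q_out/(Q_in−Q_out)) = 13.48 × (23.01/13.6622)^(-5.64723) = 0.709857 g.
C = m/V = 0.709857/13.6622 = 0.0519579 g/m³.

0.05196 g/m³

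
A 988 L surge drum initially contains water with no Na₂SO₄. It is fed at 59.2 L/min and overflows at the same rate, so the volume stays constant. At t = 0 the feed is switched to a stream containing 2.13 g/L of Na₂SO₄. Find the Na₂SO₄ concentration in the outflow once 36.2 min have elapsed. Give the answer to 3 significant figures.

Mass balance on the solute (V constant): V dC/dt = Q(C_in − C).
Time constant τ = V/Q = 988/59.2 = 16.689 min.
Integrating: C(t) = C_in + (C₀ − C_in) e^(−t/τ).
C(36.2) = 2.13 + (0 − 2.13)·e^(−36.2/16.689) = 2.13 + (-2.1300)·0.11428 = 1.8866 g/L.

1.89 g/L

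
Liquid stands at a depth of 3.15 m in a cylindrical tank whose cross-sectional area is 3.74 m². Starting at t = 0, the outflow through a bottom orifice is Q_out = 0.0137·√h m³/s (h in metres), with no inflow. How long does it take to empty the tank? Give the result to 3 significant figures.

969 s

A dh/dt = −Q_out = −0.0137 √h.
This is separable: 2 d(√h)/dt = −0.0137/A, so √h = √h₀ − (0.0137/(2A)) t.
Tank is empty when √h = 0: t_empty = 2A√h₀/0.0137.
t_empty = 2·3.74·√3.15/0.0137 = 7.4800·1.7748/0.0137 = 969.03 s.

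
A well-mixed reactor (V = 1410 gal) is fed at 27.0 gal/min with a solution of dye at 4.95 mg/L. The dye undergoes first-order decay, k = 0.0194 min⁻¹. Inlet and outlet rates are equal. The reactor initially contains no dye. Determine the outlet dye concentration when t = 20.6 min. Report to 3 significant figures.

1.35 mg/L

Species balance: V dC/dt = Q C_in − Q C − k V C.
This is linear with rate a = Q/V + k = 0.038549 min⁻¹.
C_ss = Q C_in/(Q + kV) = 2.4589 mg/L; C(t) = C_ss + (C₀ − C_ss) e^(−a t).
C(20.6) = 2.4589 + (-2.4589)·e^(−0.038549·20.6) = 2.4589 + (-2.4589)·0.45198 = 1.3475 mg/L.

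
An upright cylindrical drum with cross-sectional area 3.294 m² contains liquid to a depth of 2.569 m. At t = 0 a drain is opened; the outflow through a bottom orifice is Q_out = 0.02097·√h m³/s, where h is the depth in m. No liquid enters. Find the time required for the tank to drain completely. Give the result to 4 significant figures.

With no inflow, A dh/dt = −0.02097 √h.
∫ h^(−1/2) dh = −(0.02097/A) ∫ dt, giving 2√h = 2√h₀ − (0.02097/A) t.
Set h = 0: 2√h₀ = (0.02097/A) t_empty ⇒ t_empty = 2A√h₀/0.02097.
t_empty = 2·3.294·√2.569/0.02097 = 6.58800·1.60281/0.02097 = 503.544 s.

503.5 s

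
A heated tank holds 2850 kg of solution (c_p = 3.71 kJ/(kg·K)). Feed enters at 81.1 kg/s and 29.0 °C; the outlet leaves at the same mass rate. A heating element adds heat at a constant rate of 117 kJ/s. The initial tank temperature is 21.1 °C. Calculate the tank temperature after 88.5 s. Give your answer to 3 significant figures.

28.7 °C

Unsteady energy balance on the tank contents: M c_p dT/dt = ṁ c_p (T_in − T) + 117.
Rearrange: dT/dt = (T_ss − T)/τ with τ = M/ṁ = 35.142 s and T_ss = T_in + Q̇/(ṁ c_p) = 29.389 °C.
T approaches T_ss exponentially: T(t) = T_ss + (T₀ − T_ss) e^(−t/τ).
T(88.5) = 29.389 + (-8.2889)·e^(−88.5/35.142) = 29.389 + (-8.2889)·0.080591 = 28.721 °C.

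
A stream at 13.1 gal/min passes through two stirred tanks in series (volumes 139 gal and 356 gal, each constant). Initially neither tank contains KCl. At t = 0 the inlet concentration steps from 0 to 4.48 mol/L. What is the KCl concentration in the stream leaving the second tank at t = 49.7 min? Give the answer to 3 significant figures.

Time constants: τᵢ = Vᵢ/Q for each well-mixed tank.
τ₁ = 139/13.1 = 10.611 min; τ₂ = 356/13.1 = 27.176 min.
Solving the cascade with C₁(0)=C₂(0)=0 gives C₂(t) = C_in[1 − (τ₁ e^(−t/τ₁) − τ₂ e^(−t/τ₂))/(τ₁ − τ₂)].
At t = 49.7: e^(−t/τ₁) = 0.0092424, e^(−t/τ₂) = 0.16060.
C₂ = 4.48·[1 − (10.611·0.0092424 − 27.176·0.16060)/(-16.565)] = 4.48·0.74245 = 3.3262 mol/L.

3.33 mol/L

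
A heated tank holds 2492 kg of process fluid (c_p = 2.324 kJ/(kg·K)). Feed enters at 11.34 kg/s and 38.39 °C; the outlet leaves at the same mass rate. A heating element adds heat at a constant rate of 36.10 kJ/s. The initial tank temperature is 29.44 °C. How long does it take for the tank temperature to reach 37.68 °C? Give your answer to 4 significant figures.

M c_p dT/dt = ṁ c_p (T_in − T) + Q̇.
τ = M/ṁ = 219.753 s; T_ss = T_in + Q̇/(ṁ c_p) = 39.7598 °C.
T(t) = T_ss + (T₀ − T_ss) e^(−t/τ). Set T = 37.68:
e^(−t/τ) = (37.68 − 39.7598)/(29.44 − 39.7598) = 0.201535
t = −219.753 · ln(0.201535) = 351.999 s.

352.0 s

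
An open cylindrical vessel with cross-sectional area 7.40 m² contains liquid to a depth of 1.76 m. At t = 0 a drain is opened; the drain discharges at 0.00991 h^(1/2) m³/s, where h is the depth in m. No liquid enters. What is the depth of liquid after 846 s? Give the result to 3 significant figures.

0.578 m

Unsteady balance on liquid volume: A dh/dt = −0.00991 √h.
This is separable: 2 d(√h)/dt = −0.00991/A, so √h = √h₀ − (0.00991/(2A)) t.
√h = √1.76 − 0.00991·846/(2·7.40) = 1.3266 − 0.56648 = 0.76017.
h = 0.76017² = 0.57786 m.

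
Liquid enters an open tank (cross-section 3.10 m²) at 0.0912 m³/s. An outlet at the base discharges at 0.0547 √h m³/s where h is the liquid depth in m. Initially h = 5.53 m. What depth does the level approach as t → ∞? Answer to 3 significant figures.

Unsteady balance on liquid volume: A dh/dt = Q_in − 0.0547 √h. At steady state dh/dt = 0:
Q_in = 0.0547 √h_ss ⇒ √h_ss = 0.0912/0.0547 = 1.6673.
h_ss = 1.6673² = 2.7798 m. (Since h₀ = 5.53 m > h_ss, the level will fall toward this value.)

2.78 m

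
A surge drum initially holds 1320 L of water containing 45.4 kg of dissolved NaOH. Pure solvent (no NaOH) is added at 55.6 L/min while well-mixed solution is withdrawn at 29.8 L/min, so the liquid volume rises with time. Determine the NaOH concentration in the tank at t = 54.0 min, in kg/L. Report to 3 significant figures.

Let m(t) be the amount of NaOH. Volume: V(t) = V₀ + (Q_in − Q_out) t = 1320 + 25.800 t; V(54.0) = 2713.2 L.
Solute balance: dm/dt = 0 − Q_out C = −Q_out m/V(t).
Separate: dm/m = −Q_out dt/V(t) ⇒ ln(m/m₀) = −(Q_out/(Q_in−Q_out)) ln(V/V₀).
m = m₀ (V₀/V)^(Q_out/(Q_in−Q_out)) = 45.4 × (1320/2713.2)^(1.1550) = 19.753 kg.
C = m/V = 19.753/2713.2 = 0.0072804 kg/L.

0.00728 kg/L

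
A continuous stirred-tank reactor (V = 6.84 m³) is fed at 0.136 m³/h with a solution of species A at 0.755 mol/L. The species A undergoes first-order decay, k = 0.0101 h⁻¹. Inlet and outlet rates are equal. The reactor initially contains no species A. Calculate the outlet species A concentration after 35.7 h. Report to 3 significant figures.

V dC/dt = Q(C_in − C) − k V C.
This is linear with rate a = Q/V + k = 0.029983 h⁻¹.
C_ss = Q C_in/(Q + kV) = 0.50067 mol/L; C(t) = C_ss + (C₀ − C_ss) e^(−a t).
C(35.7) = 0.50067 + (-0.50067)·e^(−0.029983·35.7) = 0.50067 + (-0.50067)·0.34287 = 0.32901 mol/L.

0.329 mol/L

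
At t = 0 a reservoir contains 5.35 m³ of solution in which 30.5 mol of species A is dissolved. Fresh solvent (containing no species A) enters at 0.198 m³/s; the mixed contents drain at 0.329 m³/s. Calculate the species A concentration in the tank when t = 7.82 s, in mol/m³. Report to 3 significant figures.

4.13 mol/m³

Let m(t) be the amount of species A. Volume: V(t) = V₀ + (Q_in − Q_out) t = 5.35 − 0.13100 t; V(7.82) = 4.3256 m³.
Solute balance: dm/dt = 0 − Q_out C = −Q_out m/V(t).
dm/m = −Q_out dt/(V₀ − 0.13100 t); integrating gives ln(m/m₀) = −(Q_out/(Q_in−Q_out)) ln(V/V₀).
m = m₀ (V₀/V)^(Q_out/(Q_in−Q_out)) = 30.5 × (5.35/4.3256)^(-2.5115) = 17.884 mol.
C = m/V = 17.884/4.3256 = 4.1345 mol/m³.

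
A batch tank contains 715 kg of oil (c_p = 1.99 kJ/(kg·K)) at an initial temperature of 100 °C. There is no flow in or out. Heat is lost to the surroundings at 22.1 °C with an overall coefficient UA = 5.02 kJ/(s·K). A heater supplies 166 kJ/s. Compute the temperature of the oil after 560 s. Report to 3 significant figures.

61.4 °C

First-law balance (no shaft work): M c_p dT/dt = −UA(T − T_amb) + Q̇.
dT/dt = (T_ss − T)/τ with T_ss = T_amb + Q̇/UA = 22.1 + 166/5.02 = 55.168 °C, τ = M c_p/UA = 715·1.99/5.02 = 283.44 s.
Integrating: T(t) = T_ss + (T₀ − T_ss) e^(−t/τ).
T(560) = 55.168 + (44.832)·0.13866 = 61.384 °C.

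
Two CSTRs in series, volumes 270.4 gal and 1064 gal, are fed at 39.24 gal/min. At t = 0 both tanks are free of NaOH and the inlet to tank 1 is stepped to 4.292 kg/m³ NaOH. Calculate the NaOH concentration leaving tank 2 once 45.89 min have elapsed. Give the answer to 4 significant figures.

3.235 kg/m³

Time constants: τᵢ = Vᵢ/Q for each well-mixed tank.
τ₁ = 270.4/39.24 = 6.89093 min; τ₂ = 1064/39.24 = 27.1152 min.
Solving the cascade with C₁(0)=C₂(0)=0 gives C₂(t) = C_in[1 − (τ₁ e^(−t/τ₁) − τ₂ e^(−t/τ₂))/(τ₁ − τ₂)].
At t = 45.89: e^(−t/τ₁) = 0.00128181, e^(−t/τ₂) = 0.184075.
C₂ = 4.292·[1 − (6.89093·0.00128181 − 27.1152·0.184075)/(-20.2243)] = 4.292·0.753642 = 3.23463 kg/m³.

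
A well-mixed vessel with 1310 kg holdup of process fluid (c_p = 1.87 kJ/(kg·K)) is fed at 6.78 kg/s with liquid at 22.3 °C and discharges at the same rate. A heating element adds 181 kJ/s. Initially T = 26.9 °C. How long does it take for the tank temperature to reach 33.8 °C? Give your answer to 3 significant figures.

241 s

Energy balance: M c_p dT/dt = ṁ c_p (T_in − T) + 181.
τ = M/ṁ = 193.22 s; T_ss = T_in + Q̇/(ṁ c_p) = 36.576 °C.
T(t) = T_ss + (T₀ − T_ss) e^(−t/τ). Set T = 33.8:
e^(−t/τ) = (33.8 − 36.576)/(26.9 − 36.576) = 0.28690
t = −193.22 · ln(0.28690) = 241.25 s.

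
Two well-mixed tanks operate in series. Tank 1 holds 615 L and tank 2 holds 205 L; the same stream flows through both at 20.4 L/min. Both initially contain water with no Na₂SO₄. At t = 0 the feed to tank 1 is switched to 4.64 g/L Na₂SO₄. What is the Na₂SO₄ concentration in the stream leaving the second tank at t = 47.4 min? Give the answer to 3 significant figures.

Time constants: τᵢ = Vᵢ/Q for each well-mixed tank.
τ₁ = 615/20.4 = 30.147 min; τ₂ = 205/20.4 = 10.049 min.
Tank 1: C₁ = C_in(1 − e^(−t/τ₁)). Tank 2 (τ₁ ≠ τ₂): C₂ = C_in[1 − (τ₁ e^(−t/τ₁) − τ₂ e^(−t/τ₂))/(τ₁ − τ₂)].
At t = 47.4: e^(−t/τ₁) = 0.20757, e^(−t/τ₂) = 0.0089431.
C₂ = 4.64·[1 − (30.147·0.20757 − 10.049·0.0089431)/(20.098)] = 4.64·0.69312 = 3.2161 g/L.

3.22 g/L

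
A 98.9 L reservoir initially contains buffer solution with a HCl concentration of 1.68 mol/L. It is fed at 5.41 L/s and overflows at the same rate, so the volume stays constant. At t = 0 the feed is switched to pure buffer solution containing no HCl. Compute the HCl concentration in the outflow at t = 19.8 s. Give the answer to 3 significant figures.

0.569 mol/L

Species balance on the tank: V dC/dt = Q(C_in − C).
So dC/dt = (C_in − C)/τ with τ = V/Q = 98.9/5.41 = 18.281 s.
C approaches C_in exponentially: C(t) = C_in + (C₀ − C_in) e^(−t/τ).
C(19.8) = 0 + (1.68 − 0)·e^(−19.8/18.281) = 0 + (1.6800)·0.33855 = 0.56876 mol/L.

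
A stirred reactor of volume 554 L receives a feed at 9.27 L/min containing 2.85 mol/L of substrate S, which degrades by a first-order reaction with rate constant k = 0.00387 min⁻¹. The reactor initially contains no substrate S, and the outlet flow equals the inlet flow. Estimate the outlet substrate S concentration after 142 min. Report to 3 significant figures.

Accumulation = in − out − consumed: V dC/dt = Q C_in − Q C − k V C.
This is linear with rate a = Q/V + k = 0.020603 min⁻¹.
C_ss = Q C_in/(Q + kV) = 2.3147 mol/L; C(t) = C_ss + (C₀ − C_ss) e^(−a t).
C(142) = 2.3147 + (-2.3147)·e^(−0.020603·142) = 2.3147 + (-2.3147)·0.053632 = 2.1905 mol/L.

2.19 mol/L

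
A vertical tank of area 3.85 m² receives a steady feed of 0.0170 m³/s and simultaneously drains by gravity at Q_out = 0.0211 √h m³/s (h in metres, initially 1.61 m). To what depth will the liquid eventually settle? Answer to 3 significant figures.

0.649 m

Level balance: A dh/dt = 0.0170 − 0.0211 √h. Setting dh/dt = 0:
Q_in = 0.0211 √h_ss ⇒ √h_ss = 0.0170/0.0211 = 0.80569.
h_ss = 0.80569² = 0.64913 m. (Since h₀ = 1.61 m > h_ss, the level will fall toward this value.)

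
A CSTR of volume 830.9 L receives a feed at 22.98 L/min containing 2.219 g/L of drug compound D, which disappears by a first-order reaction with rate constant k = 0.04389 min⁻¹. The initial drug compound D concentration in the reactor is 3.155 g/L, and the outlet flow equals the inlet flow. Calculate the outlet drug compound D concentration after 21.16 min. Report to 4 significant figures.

V dC/dt = Q(C_in − C) − k V C.
dC/dt = (Q/V) C_in − (Q/V + k) C; effective rate a = Q/V + k = 0.0276568 + 0.04389 = 0.0715468 min⁻¹.
C_ss = Q C_in/(Q + kV) = 0.857766 g/L; C(t) = C_ss + (C₀ − C_ss) e^(−a t).
C(21.16) = 0.857766 + (2.29723)·e^(−0.0715468·21.16) = 0.857766 + (2.29723)·0.220044 = 1.36326 g/L.

1.363 g/L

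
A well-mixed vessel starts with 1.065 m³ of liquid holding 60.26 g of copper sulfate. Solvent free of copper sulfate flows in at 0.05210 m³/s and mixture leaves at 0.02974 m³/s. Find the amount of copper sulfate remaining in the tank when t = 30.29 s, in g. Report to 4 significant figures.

Total volume: dV/dt = Q_in − Q_out = 0.0223600 m³/s, so V(t) = 1.065 + 0.0223600 t and V(30.29) = 1.74228 m³.
Species balance (pure solvent in): dm/dt = −Q_out · m/V(t).
Separate: dm/m = −Q_out dt/V(t) ⇒ ln(m/m₀) = −(Q_out/(Q_in−Q_out)) ln(V/V₀).
m = m₀ (V₀/V)^(Q_out/(Q_in−Q_out)) = 60.26 × (1.065/1.74228)^(1.33005) = 31.3115 g.

31.31 g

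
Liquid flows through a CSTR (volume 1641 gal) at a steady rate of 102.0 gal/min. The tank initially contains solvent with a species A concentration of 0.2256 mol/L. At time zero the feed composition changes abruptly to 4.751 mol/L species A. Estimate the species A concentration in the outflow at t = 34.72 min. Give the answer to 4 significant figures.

4.228 mol/L

Transient balance on the dissolved component: V dC/dt = Q(C_in − C).
So dC/dt = (C_in − C)/τ with τ = V/Q = 1641/102.0 = 16.0882 min.
Integrating: C(t) = C_in + (C₀ − C_in) e^(−t/τ).
C(34.72) = 4.751 + (0.2256 − 4.751)·e^(−34.72/16.0882) = 4.751 + (-4.52540)·0.115545 = 4.22811 mol/L.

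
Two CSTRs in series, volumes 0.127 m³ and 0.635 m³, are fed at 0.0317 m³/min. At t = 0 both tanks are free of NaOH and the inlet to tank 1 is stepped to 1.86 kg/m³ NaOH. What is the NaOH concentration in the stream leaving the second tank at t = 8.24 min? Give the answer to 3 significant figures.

Time constants: τᵢ = Vᵢ/Q for each well-mixed tank.
τ₁ = 0.127/0.0317 = 4.0063 min; τ₂ = 0.635/0.0317 = 20.032 min.
Solving the cascade with C₁(0)=C₂(0)=0 gives C₂(t) = C_in[1 − (τ₁ e^(−t/τ₁) − τ₂ e^(−t/τ₂))/(τ₁ − τ₂)].
At t = 8.24: e^(−t/τ₁) = 0.12787, e^(−t/τ₂) = 0.66275.
C₂ = 1.86·[1 − (4.0063·0.12787 − 20.032·0.66275)/(-16.025)] = 1.86·0.20352 = 0.37856 kg/m³.

0.379 kg/m³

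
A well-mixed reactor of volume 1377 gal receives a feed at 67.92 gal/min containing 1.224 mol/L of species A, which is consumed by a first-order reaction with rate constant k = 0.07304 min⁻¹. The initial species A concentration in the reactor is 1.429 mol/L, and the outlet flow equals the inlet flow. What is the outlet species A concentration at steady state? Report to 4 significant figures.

Accumulation = in − out − consumed: V dC/dt = Q C_in − Q C − k V C.
Steady state (dC/dt = 0): C_ss = Q C_in/(Q + kV) = C_in/(1 + kV/Q).
C_ss = 67.92·1.224/(67.92 + 0.07304·1377) = 83.1341/168.496 = 0.493389 mol/L.

0.4934 mol/L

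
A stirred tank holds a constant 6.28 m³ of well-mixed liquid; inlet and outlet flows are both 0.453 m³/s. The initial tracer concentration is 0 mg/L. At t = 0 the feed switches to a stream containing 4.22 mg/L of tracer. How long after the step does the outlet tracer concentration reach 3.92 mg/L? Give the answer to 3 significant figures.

Unsteady species balance (constant V, well mixed): V dC/dt = Q(C_in − C), so τ = V/Q = 13.863 s.
C(t) = C_in + (C₀ − C_in) e^(−t/τ). Set C = 3.92 and solve for t:
e^(−t/τ) = (C − C_in)/(C₀ − C_in) = (3.92 − 4.22)/(0 − 4.22) = 0.071090
t = −τ ln(…) = 13.863 × 2.6438 = 36.651 s.

36.7 s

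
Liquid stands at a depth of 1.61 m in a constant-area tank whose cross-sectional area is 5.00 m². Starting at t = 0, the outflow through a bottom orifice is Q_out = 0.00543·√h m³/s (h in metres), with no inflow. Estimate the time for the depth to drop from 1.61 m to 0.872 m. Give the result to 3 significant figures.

With no inflow, A dh/dt = −0.00543 √h.
This is separable: 2 d(√h)/dt = −0.00543/A, so √h = √h₀ − (0.00543/(2A)) t.
t = 2A(√h₀ − √h)/0.00543 = 2·5.00·(√1.61 − √0.872)/0.00543
  = 10.000 × (1.2689 − 0.93381) / 0.00543 = 617.03 s.

617 s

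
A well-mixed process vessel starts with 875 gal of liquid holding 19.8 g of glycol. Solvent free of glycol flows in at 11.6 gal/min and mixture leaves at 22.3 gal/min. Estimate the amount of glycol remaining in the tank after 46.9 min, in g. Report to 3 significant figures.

Let m(t) be the amount of glycol. Volume: V(t) = V₀ + (Q_in − Q_out) t = 875 − 10.700 t; V(46.9) = 373.17 gal.
No glycol enters, so dm/dt = −Q_out · (m/V).
Separate: dm/m = −Q_out dt/V(t) ⇒ ln(m/m₀) = −(Q_out/(Q_in−Q_out)) ln(V/V₀).
m = m₀ (V₀/V)^(Q_out/(Q_in−Q_out)) = 19.8 × (875/373.17)^(-2.0841) = 3.3522 g.

3.35 g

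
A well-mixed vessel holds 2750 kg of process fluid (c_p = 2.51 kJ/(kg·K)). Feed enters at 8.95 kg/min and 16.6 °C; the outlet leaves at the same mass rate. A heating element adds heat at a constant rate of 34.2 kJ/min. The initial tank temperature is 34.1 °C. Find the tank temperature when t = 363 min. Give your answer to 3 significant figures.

23.0 °C

First-law balance (no shaft work): M c_p dT/dt = ṁ c_p (T_in − T) + 34.2.
τ = M/ṁ = 307.26 min; T_ss = T_in + Q̇/(ṁ c_p) = 16.6 + 34.2/(8.95·2.51) = 18.122 °C.
T approaches T_ss exponentially: T(t) = T_ss + (T₀ − T_ss) e^(−t/τ).
T(363) = 18.122 + (15.978)·e^(−363/307.26) = 18.122 + (15.978)·0.30685 = 23.025 °C.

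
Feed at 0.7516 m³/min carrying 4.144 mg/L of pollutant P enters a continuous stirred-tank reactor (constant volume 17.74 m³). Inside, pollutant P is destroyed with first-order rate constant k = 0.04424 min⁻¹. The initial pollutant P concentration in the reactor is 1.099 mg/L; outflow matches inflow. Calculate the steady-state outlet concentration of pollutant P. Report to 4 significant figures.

V dC/dt = Q(C_in − C) − k V C.
Steady state (dC/dt = 0): C_ss = Q C_in/(Q + kV) = C_in/(1 + kV/Q).
C_ss = 0.7516·4.144/(0.7516 + 0.04424·17.74) = 3.11463/1.53642 = 2.02720 mg/L.

2.027 mg/L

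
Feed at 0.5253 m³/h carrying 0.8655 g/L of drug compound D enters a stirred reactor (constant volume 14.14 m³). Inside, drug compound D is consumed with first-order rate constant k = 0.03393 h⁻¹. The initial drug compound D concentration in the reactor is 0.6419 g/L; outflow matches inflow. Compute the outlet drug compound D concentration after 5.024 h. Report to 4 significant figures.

0.5850 g/L

Species balance: V dC/dt = Q C_in − Q C − k V C.
dC/dt = (Q/V) C_in − (Q/V + k) C; effective rate a = Q/V + k = 0.0371499 + 0.03393 = 0.0710799 h⁻¹.
C_ss = Q C_in/(Q + kV) = 0.452354 g/L; C(t) = C_ss + (C₀ − C_ss) e^(−a t).
C(5.024) = 0.452354 + (0.189546)·e^(−0.0710799·5.024) = 0.452354 + (0.189546)·0.699699 = 0.584979 g/L.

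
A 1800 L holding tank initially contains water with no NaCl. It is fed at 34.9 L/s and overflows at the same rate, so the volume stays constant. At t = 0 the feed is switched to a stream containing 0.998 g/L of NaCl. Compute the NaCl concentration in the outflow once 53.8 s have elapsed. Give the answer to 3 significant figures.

Unsteady species balance (constant V, well mixed): V dC/dt = Q(C_in − C).
Rewrite as dC/dt + C/τ = C_in/τ, τ = V/Q = 51.576 s.
Solution: C(t) = C_in + (C₀ − C_in) e^(−t/τ).
C(53.8) = 0.998 + (0 − 0.998)·e^(−53.8/51.576) = 0.998 + (-0.99800)·0.35235 = 0.64635 g/L.

0.646 g/L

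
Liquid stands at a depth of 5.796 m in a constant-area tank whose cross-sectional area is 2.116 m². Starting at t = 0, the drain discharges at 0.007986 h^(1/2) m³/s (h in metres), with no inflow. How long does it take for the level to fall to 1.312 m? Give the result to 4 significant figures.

A dh/dt = −Q_out = −0.007986 √h.
Separate and integrate: 2(√h − √h₀) = −(0.007986/A) t.
t = 2A(√h₀ − √h)/0.007986 = 2·2.116·(√5.796 − √1.312)/0.007986
  = 4.23200 × (2.40749 − 1.14543) / 0.007986 = 668.802 s.

668.8 s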